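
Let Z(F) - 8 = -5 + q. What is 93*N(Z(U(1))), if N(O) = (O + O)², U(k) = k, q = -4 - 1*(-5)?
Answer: 5952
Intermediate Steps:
q = 1 (q = -4 + 5 = 1)
Z(F) = 4 (Z(F) = 8 + (-5 + 1) = 8 - 4 = 4)
N(O) = 4*O² (N(O) = (2*O)² = 4*O²)
93*N(Z(U(1))) = 93*(4*4²) = 93*(4*16) = 93*64 = 5952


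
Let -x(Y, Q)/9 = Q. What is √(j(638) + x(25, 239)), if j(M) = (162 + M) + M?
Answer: I*√713 ≈ 26.702*I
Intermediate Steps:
x(Y, Q) = -9*Q
j(M) = 162 + 2*M
√(j(638) + x(25, 239)) = √((162 + 2*638) - 9*239) = √((162 + 1276) - 2151) = √(1438 - 2151) = √(-713) = I*√713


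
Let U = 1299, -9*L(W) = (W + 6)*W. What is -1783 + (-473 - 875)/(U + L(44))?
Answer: -16934585/9491 ≈ -1784.3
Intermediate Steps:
L(W) = -W*(6 + W)/9 (L(W) = -(W + 6)*W/9 = -(6 + W)*W/9 = -W*(6 + W)/9)
-1783 + (-473 - 875)/(U + L(44)) = -1783 + (-473 - 875)/(1299 - ⅑*44*(6 + 44)) = -1783 - 1348/(1299 - ⅑*44*50) = -1783 - 1348/(1299 - 2200/9) = -1783 - 1348/9491/9 = -1783 - 1348*9/9491 = -1783 - 12132/9491 = -16934585/9491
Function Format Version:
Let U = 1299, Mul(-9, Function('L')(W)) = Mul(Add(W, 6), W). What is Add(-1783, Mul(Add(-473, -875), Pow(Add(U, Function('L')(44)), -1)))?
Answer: Rational(-16934585, 9491) ≈ -1784.3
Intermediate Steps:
Function('L')(W) = Mul(Rational(-1, 9), W, Add(6, W)) (Function('L')(W) = Mul(Rational(-1, 9), Mul(Add(W, 6), W)) = Mul(Rational(-1, 9), Mul(Add(6, W), W)) = Mul(Rational(-1, 9), Mul(W, Add(6, W))) = Mul(Rational(-1, 9), W, Add(6, W)))
Add(-1783, Mul(Add(-473, -875), Pow(Add(U, Function('L')(44)), -1))) = Add(-1783, Mul(Add(-473, -875), Pow(Add(1299, Mul(Rational(-1, 9), 44, Add(6, 44))), -1))) = Add(-1783, Mul(-1348, Pow(Add(1299, Mul(Rational(-1, 9), 44, 50)), -1))) = Add(-1783, Mul(-1348, Pow(Add(1299, Rational(-2200, 9)), -1))) = Add(-1783, Mul(-1348, Pow(Rational(9491, 9), -1))) = Add(-1783, Mul(-1348, Rational(9, 9491))) = Add(-1783, Rational(-12132, 9491)) = Rational(-16934585, 9491)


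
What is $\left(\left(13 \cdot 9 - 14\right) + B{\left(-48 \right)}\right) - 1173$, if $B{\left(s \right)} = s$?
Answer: $-1118$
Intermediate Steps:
$\left(\left(13 \cdot 9 - 14\right) + B{\left(-48 \right)}\right) - 1173 = \left(\left(13 \cdot 9 - 14\right) - 48\right) - 1173 = \left(\left(117 - 14\right) - 48\right) - 1173 = \left(103 - 48\right) - 1173 = 55 - 1173 = -1118$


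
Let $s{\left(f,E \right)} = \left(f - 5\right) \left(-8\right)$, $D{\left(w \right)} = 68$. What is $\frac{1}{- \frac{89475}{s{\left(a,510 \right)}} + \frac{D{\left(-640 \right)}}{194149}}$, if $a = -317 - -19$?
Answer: $- \frac{156872392}{5790438981} \approx -0.027092$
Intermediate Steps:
$a = -298$ ($a = -317 + 19 = -298$)
$s{\left(f,E \right)} = 40 - 8 f$ ($s{\left(f,E \right)} = \left(-5 + f\right) \left(-8\right) = 40 - 8 f$)
$\frac{1}{- \frac{89475}{s{\left(a,510 \right)}} + \frac{D{\left(-640 \right)}}{194149}} = \frac{1}{- \frac{89475}{40 - -2384} + \frac{68}{194149}} = \frac{1}{- \frac{89475}{40 + 2384} + 68 \cdot \frac{1}{194149}} = \frac{1}{- \frac{89475}{2424} + \frac{68}{194149}} = \frac{1}{\left(-89475\right) \frac{1}{2424} + \frac{68}{194149}} = \frac{1}{- \frac{29825}{808} + \frac{68}{194149}} = \frac{1}{- \frac{5790438981}{156872392}} = - \frac{156872392}{5790438981}$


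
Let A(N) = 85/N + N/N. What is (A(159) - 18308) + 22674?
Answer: 694438/159 ≈ 4367.5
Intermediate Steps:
A(N) = 1 + 85/N (A(N) = 85/N + 1 = 1 + 85/N)
(A(159) - 18308) + 22674 = ((85 + 159)/159 - 18308) + 22674 = ((1/159)*244 - 18308) + 22674 = (244/159 - 18308) + 22674 = -2910728/159 + 22674 = 694438/159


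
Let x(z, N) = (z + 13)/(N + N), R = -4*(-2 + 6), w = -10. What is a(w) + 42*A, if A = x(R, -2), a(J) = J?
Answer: 43/2 ≈ 21.500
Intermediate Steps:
R = -16 (R = -4*4 = -16)
x(z, N) = (13 + z)/(2*N) (x(z, N) = (13 + z)/((2*N)) = (13 + z)*(1/(2*N)) = (13 + z)/(2*N))
A = 3/4 (A = (1/2)*(13 - 16)/(-2) = (1/2)*(-1/2)*(-3) = 3/4 ≈ 0.75000)
a(w) + 42*A = -10 + 42*(3/4) = -10 + 63/2 = 43/2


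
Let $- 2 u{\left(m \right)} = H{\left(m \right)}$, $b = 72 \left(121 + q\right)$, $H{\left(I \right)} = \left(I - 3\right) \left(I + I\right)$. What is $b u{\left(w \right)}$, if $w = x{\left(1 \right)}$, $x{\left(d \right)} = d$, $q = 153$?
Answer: $39456$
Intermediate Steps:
$H{\left(I \right)} = 2 I \left(-3 + I\right)$ ($H{\left(I \right)} = \left(-3 + I\right) 2 I = 2 I \left(-3 + I\right)$)
$w = 1$
$b = 19728$ ($b = 72 \left(121 + 153\right) = 72 \cdot 274 = 19728$)
$u{\left(m \right)} = - m \left(-3 + m\right)$ ($u{\left(m \right)} = - \frac{2 m \left(-3 + m\right)}{2} = - m \left(-3 + m\right)$)
$b u{\left(w \right)} = 19728 \cdot 1 \left(3 - 1\right) = 19728 \cdot 1 \cdot 2 = 19728 \cdot 2 = 39456$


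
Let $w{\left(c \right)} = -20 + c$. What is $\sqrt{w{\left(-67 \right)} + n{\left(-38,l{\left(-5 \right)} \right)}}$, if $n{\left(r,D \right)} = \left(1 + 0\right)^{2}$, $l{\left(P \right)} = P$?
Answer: $i \sqrt{86} \approx 9.2736 i$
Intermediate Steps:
$n{\left(r,D \right)} = 1$ ($n{\left(r,D \right)} = 1^{2} = 1$)
$\sqrt{w{\left(-67 \right)} + n{\left(-38,l{\left(-5 \right)} \right)}} = \sqrt{\left(-20 - 67\right) + 1} = \sqrt{-87 + 1} = \sqrt{-86} = i \sqrt{86}$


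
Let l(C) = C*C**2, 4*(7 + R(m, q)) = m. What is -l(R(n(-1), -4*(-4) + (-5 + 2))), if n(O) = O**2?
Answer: 19683/64 ≈ 307.55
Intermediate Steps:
R(m, q) = -7 + m/4
l(C) = C**3
-l(R(n(-1), -4*(-4) + (-5 + 2))) = -(-7 + (1/4)*(-1)**2)**3 = -(-7 + (1/4)*1)**3 = -(-7 + 1/4)**3 = -(-27/4)**3 = -1*(-19683/64) = 19683/64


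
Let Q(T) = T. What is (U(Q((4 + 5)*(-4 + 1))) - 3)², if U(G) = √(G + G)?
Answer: 9*(1 - I*√6)² ≈ -45.0 - 44.091*I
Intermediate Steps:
U(G) = √2*√G (U(G) = √(2*G) = √2*√G)
(U(Q((4 + 5)*(-4 + 1))) - 3)² = (√2*√((4 + 5)*(-4 + 1)) - 3)² = (√2*√(9*(-3)) - 3)² = (√2*√(-27) - 3)² = (√2*(3*I*√3) - 3)² = (3*I*√6 - 3)² = (-3 + 3*I*√6)²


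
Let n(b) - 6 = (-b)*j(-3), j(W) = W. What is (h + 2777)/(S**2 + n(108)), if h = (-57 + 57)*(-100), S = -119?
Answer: 2777/14491 ≈ 0.19164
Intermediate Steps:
n(b) = 6 + 3*b (n(b) = 6 - b*(-3) = 6 + 3*b)
h = 0 (h = 0*(-100) = 0)
(h + 2777)/(S**2 + n(108)) = (0 + 2777)/((-119)**2 + (6 + 3*108)) = 2777/(14161 + (6 + 324)) = 2777/(14161 + 330) = 2777/14491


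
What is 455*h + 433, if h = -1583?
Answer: -719832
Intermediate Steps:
455*h + 433 = 455*(-1583) + 433 = -720265 + 433 = -719832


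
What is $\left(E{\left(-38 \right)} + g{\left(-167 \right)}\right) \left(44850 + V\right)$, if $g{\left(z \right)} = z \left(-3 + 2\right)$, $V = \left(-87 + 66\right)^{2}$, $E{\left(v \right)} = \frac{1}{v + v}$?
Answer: $\frac{574788081}{76} \approx 7.563 \cdot 10^{6}$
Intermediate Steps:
$E{\left(v \right)} = \frac{1}{2 v}$
$V = 441$ ($V = \left(-21\right)^{2} = 441$)
$g{\left(z \right)} = - z$ ($g{\left(z \right)} = z \left(-1\right) = - z$)
$\left(E{\left(-38 \right)} + g{\left(-167 \right)}\right) \left(44850 + V\right) = \left(\frac{1}{2 \left(-38\right)} - -167\right) \left(44850 + 441\right) = \left(\frac{1}{2} \left(- \frac{1}{38}\right) + 167\right) 45291 = \left(- \frac{1}{76} + 167\right) 45291 = \frac{12691}{76} \cdot 45291 = \frac{574788081}{76}$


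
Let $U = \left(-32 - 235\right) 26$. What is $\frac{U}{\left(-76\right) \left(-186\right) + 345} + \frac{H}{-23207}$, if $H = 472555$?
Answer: $- \frac{2334723983}{112020189} \approx -20.842$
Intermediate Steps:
$U = -6942$ ($U = \left(-267\right) 26 = -6942$)
$\frac{U}{\left(-76\right) \left(-186\right) + 345} + \frac{H}{-23207} = - \frac{6942}{\left(-76\right) \left(-186\right) + 345} + \frac{472555}{-23207} = - \frac{6942}{14136 + 345} + 472555 \left(- \frac{1}{23207}\right) = - \frac{6942}{14481} - \frac{472555}{23207} = \left(-6942\right) \frac{1}{14481} - \frac{472555}{23207} = - \frac{2314}{4827} - \frac{472555}{23207} = - \frac{2334723983}{112020189}$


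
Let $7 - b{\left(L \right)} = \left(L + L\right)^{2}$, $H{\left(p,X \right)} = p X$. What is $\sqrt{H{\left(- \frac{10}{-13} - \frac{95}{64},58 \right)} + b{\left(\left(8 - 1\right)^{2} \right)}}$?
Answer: $\frac{i \sqrt{104249782}}{104} \approx 98.176 i$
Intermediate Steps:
$H{\left(p,X \right)} = X p$
$b{\left(L \right)} = 7 - 4 L^{2}$ ($b{\left(L \right)} = 7 - \left(L + L\right)^{2} = 7 - \left(2 L\right)^{2} = 7 - 4 L^{2}$)
$\sqrt{H{\left(- \frac{10}{-13} - \frac{95}{64},58 \right)} + b{\left(\left(8 - 1\right)^{2} \right)}} = \sqrt{58 \left(- \frac{10}{-13} - \frac{95}{64}\right) + \left(7 - 4 \left(\left(8 - 1\right)^{2}\right)^{2}\right)} = \sqrt{58 \left(\left(-10\right) \left(- \frac{1}{13}\right) - \frac{95}{64}\right) + \left(7 - 4 \left(7^{2}\right)^{2}\right)} = \sqrt{58 \left(\frac{10}{13} - \frac{95}{64}\right) + \left(7 - 4 \cdot 49^{2}\right)} = \sqrt{58 \left(- \frac{595}{832}\right) + \left(7 - 9604\right)} = \sqrt{- \frac{17255}{416} + \left(7 - 9604\right)} = \sqrt{- \frac{17255}{416} - 9597} = \sqrt{- \frac{4009607}{416}} = \frac{i \sqrt{104249782}}{104}$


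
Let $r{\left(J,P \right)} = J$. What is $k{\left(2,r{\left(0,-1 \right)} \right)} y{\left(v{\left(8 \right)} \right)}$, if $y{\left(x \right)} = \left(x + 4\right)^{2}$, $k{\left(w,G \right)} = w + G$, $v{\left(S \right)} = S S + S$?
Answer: $11552$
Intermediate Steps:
$v{\left(S \right)} = S + S^{2}$ ($v{\left(S \right)} = S^{2} + S = S + S^{2}$)
$k{\left(w,G \right)} = G + w$
$y{\left(x \right)} = \left(4 + x\right)^{2}$
$k{\left(2,r{\left(0,-1 \right)} \right)} y{\left(v{\left(8 \right)} \right)} = \left(0 + 2\right) \left(4 + 8 \left(1 + 8\right)\right)^{2} = 2 \left(4 + 8 \cdot 9\right)^{2} = 2 \left(4 + 72\right)^{2} = 2 \cdot 76^{2} = 2 \cdot 5776 = 11552$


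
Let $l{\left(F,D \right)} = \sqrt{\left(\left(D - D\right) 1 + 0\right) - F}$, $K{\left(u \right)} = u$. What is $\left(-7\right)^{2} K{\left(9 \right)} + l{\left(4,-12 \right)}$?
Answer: $441 + 2 i \approx 441.0 + 2.0 i$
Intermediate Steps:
$l{\left(F,D \right)} = \sqrt{- F}$ ($l{\left(F,D \right)} = \sqrt{\left(0 \cdot 1 + 0\right) - F} = \sqrt{\left(0 + 0\right) - F} = \sqrt{0 - F} = \sqrt{- F}$)
$\left(-7\right)^{2} K{\left(9 \right)} + l{\left(4,-12 \right)} = \left(-7\right)^{2} \cdot 9 + \sqrt{\left(-1\right) 4} = 49 \cdot 9 + \sqrt{-4} = 441 + 2 i$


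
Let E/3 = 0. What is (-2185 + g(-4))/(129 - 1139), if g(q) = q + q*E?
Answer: 2189/1010 ≈ 2.1673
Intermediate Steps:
E = 0 (E = 3*0 = 0)
g(q) = q (g(q) = q + q*0 = q + 0 = q)
(-2185 + g(-4))/(129 - 1139) = (-2185 - 4)/(129 - 1139) = -2189/(-1010) = -2189*(-1/1010) = 2189/1010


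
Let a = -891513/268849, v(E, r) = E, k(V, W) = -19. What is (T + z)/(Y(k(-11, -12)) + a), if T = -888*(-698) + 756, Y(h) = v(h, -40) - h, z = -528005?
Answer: -3555528025/127359 ≈ -27917.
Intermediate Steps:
Y(h) = 0 (Y(h) = h - h = 0)
a = -127359/38407 (a = -891513*1/268849 = -127359/38407 ≈ -3.3160)
T = 620580 (T = 619824 + 756 = 620580)
(T + z)/(Y(k(-11, -12)) + a) = (620580 - 528005)/(0 - 127359/38407) = 92575/(-127359/38407) = 92575*(-38407/127359) = -3555528025/127359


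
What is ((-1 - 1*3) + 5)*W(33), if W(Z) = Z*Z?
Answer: 1089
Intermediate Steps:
W(Z) = Z²
((-1 - 1*3) + 5)*W(33) = ((-1 - 1*3) + 5)*33² = ((-1 - 3) + 5)*1089 = (-4 + 5)*1089 = 1*1089 = 1089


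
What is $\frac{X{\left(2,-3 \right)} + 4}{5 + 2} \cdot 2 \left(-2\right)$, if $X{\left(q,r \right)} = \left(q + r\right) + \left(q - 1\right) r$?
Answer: $0$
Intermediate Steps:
$X{\left(q,r \right)} = q + r + r \left(-1 + q\right)$ ($X{\left(q,r \right)} = \left(q + r\right) + \left(-1 + q\right) r = \left(q + r\right) + r \left(-1 + q\right) = q + r + r \left(-1 + q\right)$)
$\frac{X{\left(2,-3 \right)} + 4}{5 + 2} \cdot 2 \left(-2\right) = \frac{2 \left(1 - 3\right) + 4}{5 + 2} \cdot 2 \left(-2\right) = \frac{2 \left(-2\right) + 4}{7} \cdot 2 \left(-2\right) = \left(-4 + 4\right) \frac{1}{7} \cdot 2 \left(-2\right) = 0 \cdot \frac{1}{7} \cdot 2 \left(-2\right) = 0 \cdot 2 \left(-2\right) = 0 \left(-2\right) = 0$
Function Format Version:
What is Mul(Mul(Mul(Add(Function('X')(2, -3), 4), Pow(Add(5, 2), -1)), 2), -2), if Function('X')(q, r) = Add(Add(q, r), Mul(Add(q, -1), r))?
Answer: 0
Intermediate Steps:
Function('X')(q, r) = Add(q, r, Mul(r, Add(-1, q))) (Function('X')(q, r) = Add(Add(q, r), Mul(Add(-1, q), r)) = Add(Add(q, r), Mul(r, Add(-1, q))) = Add(q, r, Mul(r, Add(-1, q))))
Mul(Mul(Mul(Add(Function('X')(2, -3), 4), Pow(Add(5, 2), -1)), 2), -2) = Mul(Mul(Mul(Add(Mul(2, Add(1, -3)), 4), Pow(Add(5, 2), -1)), 2), -2) = Mul(Mul(Mul(Add(Mul(2, -2), 4), Pow(7, -1)), 2), -2) = Mul(Mul(Mul(Add(-4, 4), Rational(1, 7)), 2), -2) = Mul(Mul(Mul(0, Rational(1, 7)), 2), -2) = Mul(Mul(0, 2), -2) = Mul(0, -2) = 0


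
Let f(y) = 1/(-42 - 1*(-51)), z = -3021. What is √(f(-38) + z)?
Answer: 2*I*√6797/3 ≈ 54.963*I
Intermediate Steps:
f(y) = ⅑ (f(y) = 1/(-42 + 51) = 1/9 = ⅑)
√(f(-38) + z) = √(⅑ - 3021) = √(-27188/9) = 2*I*√6797/3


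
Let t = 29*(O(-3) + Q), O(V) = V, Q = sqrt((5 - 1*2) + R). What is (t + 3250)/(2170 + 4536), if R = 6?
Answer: 1625/3353 ≈ 0.48464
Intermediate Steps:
Q = 3 (Q = sqrt((5 - 1*2) + 6) = sqrt((5 - 2) + 6) = sqrt(3 + 6) = sqrt(9) = 3)
t = 0 (t = 29*(-3 + 3) = 29*0 = 0)
(t + 3250)/(2170 + 4536) = (0 + 3250)/(2170 + 4536) = 3250/6706 = 3250*(1/6706) = 1625/3353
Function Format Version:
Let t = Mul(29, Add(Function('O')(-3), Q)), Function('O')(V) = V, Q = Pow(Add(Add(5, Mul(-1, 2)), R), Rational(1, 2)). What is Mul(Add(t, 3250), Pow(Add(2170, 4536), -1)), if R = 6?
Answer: Rational(1625, 3353) ≈ 0.48464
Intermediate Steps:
Q = 3 (Q = Pow(Add(Add(5, Mul(-1, 2)), 6), Rational(1, 2)) = Pow(Add(Add(5, -2), 6), Rational(1, 2)) = Pow(Add(3, 6), Rational(1, 2)) = Pow(9, Rational(1, 2)) = 3)
t = 0 (t = Mul(29, Add(-3, 3)) = Mul(29, 0) = 0)
Mul(Add(t, 3250), Pow(Add(2170, 4536), -1)) = Mul(Add(0, 3250), Pow(Add(2170, 4536), -1)) = Mul(3250, Pow(6706, -1)) = Mul(3250, Rational(1, 6706)) = Rational(1625, 3353)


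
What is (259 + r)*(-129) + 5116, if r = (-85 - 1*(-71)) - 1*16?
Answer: -24425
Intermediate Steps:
r = -30 (r = (-85 + 71) - 16 = -14 - 16 = -30)
(259 + r)*(-129) + 5116 = (259 - 30)*(-129) + 5116 = 229*(-129) + 5116 = -29541 + 5116 = -24425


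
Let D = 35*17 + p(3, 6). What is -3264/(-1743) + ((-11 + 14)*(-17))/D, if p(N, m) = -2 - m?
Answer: 609025/341047 ≈ 1.7858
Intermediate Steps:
D = 587 (D = 35*17 + (-2 - 1*6) = 595 + (-2 - 6) = 595 - 8 = 587)
-3264/(-1743) + ((-11 + 14)*(-17))/D = -3264/(-1743) + ((-11 + 14)*(-17))/587 = -3264*(-1/1743) + (3*(-17))*(1/587) = 1088/581 - 51*1/587 = 1088/581 - 51/587 = 609025/341047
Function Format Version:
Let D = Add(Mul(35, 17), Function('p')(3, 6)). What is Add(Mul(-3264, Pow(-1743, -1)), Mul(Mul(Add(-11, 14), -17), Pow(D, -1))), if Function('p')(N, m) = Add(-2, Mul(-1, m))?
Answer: Rational(609025, 341047) ≈ 1.7858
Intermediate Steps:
D = 587 (D = Add(Mul(35, 17), Add(-2, Mul(-1, 6))) = Add(595, Add(-2, -6)) = Add(595, -8) = 587)
Add(Mul(-3264, Pow(-1743, -1)), Mul(Mul(Add(-11, 14), -17), Pow(D, -1))) = Add(Mul(-3264, Pow(-1743, -1)), Mul(Mul(Add(-11, 14), -17), Pow(587, -1))) = Add(Mul(-3264, Rational(-1, 1743)), Mul(Mul(3, -17), Rational(1, 587))) = Add(Rational(1088, 581), Mul(-51, Rational(1, 587))) = Add(Rational(1088, 581), Rational(-51, 587)) = Rational(609025, 341047)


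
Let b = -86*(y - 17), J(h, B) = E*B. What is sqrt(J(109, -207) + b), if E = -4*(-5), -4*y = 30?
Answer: I*sqrt(2033) ≈ 45.089*I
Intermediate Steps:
y = -15/2 (y = -1/4*30 = -15/2 ≈ -7.5000)
E = 20
J(h, B) = 20*B
b = 2107 (b = -86*(-15/2 - 17) = -86*(-49/2) = 2107)
sqrt(J(109, -207) + b) = sqrt(20*(-207) + 2107) = sqrt(-4140 + 2107) = sqrt(-2033) = I*sqrt(2033)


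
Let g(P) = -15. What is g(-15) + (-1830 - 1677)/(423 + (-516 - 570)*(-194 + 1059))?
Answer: -4693666/312989 ≈ -14.996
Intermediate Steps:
g(-15) + (-1830 - 1677)/(423 + (-516 - 570)*(-194 + 1059)) = -15 + (-1830 - 1677)/(423 + (-516 - 570)*(-194 + 1059)) = -15 - 3507/(423 - 1086*865) = -15 - 3507/(423 - 939390) = -15 - 3507/(-938967) = -15 - 3507*(-1/938967) = -15 + 1169/312989 = -4693666/312989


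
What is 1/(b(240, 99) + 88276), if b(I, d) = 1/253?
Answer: 253/22333829 ≈ 1.1328e-5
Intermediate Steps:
b(I, d) = 1/253
1/(b(240, 99) + 88276) = 1/(1/253 + 88276) = 1/(22333829/253) = 253/22333829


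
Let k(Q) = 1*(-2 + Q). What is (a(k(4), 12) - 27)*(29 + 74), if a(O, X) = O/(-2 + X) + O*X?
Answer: -1442/5 ≈ -288.40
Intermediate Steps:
k(Q) = -2 + Q
a(O, X) = O*X + O/(-2 + X) (a(O, X) = O/(-2 + X) + O*X = O*X + O/(-2 + X))
(a(k(4), 12) - 27)*(29 + 74) = ((-2 + 4)*(1 + 12² - 2*12)/(-2 + 12) - 27)*(29 + 74) = (2*(1 + 144 - 24)/10 - 27)*103 = (2*(⅒)*121 - 27)*103 = (121/5 - 27)*103 = -14/5*103 = -1442/5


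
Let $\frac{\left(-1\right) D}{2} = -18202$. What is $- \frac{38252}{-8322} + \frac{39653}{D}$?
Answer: $\frac{620951}{109212} \approx 5.6857$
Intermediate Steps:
$D = 36404$ ($D = \left(-2\right) \left(-18202\right) = 36404$)
$- \frac{38252}{-8322} + \frac{39653}{D} = - \frac{38252}{-8322} + \frac{39653}{36404} = \left(-38252\right) \left(- \frac{1}{8322}\right) + 39653 \cdot \frac{1}{36404} = \frac{262}{57} + \frac{2087}{1916} = \frac{620951}{109212}$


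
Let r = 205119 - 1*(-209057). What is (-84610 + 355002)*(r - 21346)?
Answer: 106218089360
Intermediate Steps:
r = 414176 (r = 205119 + 209057 = 414176)
(-84610 + 355002)*(r - 21346) = (-84610 + 355002)*(414176 - 21346) = 270392*392830 = 106218089360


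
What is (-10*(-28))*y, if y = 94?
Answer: 26320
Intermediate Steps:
(-10*(-28))*y = -10*(-28)*94 = 280*94 = 26320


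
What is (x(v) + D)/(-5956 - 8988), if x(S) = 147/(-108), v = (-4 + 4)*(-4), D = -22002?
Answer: 792121/537984 ≈ 1.4724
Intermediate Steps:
v = 0 (v = 0*(-4) = 0)
x(S) = -49/36 (x(S) = 147*(-1/108) = -49/36)
(x(v) + D)/(-5956 - 8988) = (-49/36 - 22002)/(-5956 - 8988) = -792121/36/(-14944) = -792121/36*(-1/14944) = 792121/537984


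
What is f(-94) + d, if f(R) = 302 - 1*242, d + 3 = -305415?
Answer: -305358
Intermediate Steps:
d = -305418 (d = -3 - 305415 = -305418)
f(R) = 60 (f(R) = 302 - 242 = 60)
f(-94) + d = 60 - 305418 = -305358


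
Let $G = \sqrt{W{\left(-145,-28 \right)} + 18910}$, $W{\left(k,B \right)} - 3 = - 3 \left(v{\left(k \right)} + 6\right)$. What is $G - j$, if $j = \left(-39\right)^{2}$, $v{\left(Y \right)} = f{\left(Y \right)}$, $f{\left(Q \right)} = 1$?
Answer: $-1521 + 2 \sqrt{4723} \approx -1383.6$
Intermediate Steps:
$v{\left(Y \right)} = 1$
$W{\left(k,B \right)} = -18$ ($W{\left(k,B \right)} = 3 - 3 \left(1 + 6\right) = 3 - 21 = -18$)
$G = 2 \sqrt{4723}$ ($G = \sqrt{-18 + 18910} = \sqrt{18892} = 2 \sqrt{4723} \approx 137.45$)
$j = 1521$
$G - j = 2 \sqrt{4723} - 1521 = -1521 + 2 \sqrt{4723}$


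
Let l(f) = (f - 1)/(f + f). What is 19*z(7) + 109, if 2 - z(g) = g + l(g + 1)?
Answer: 91/16 ≈ 5.6875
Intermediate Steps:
l(f) = (-1 + f)/(2*f) (l(f) = (-1 + f)/((2*f)) = (-1 + f)*(1/(2*f)) = (-1 + f)/(2*f))
z(g) = 2 - g - g/(2*(1 + g)) (z(g) = 2 - (g + (-1 + (g + 1))/(2*(g + 1))) = 2 - (g + (-1 + (1 + g))/(2*(1 + g))) = 2 - (g + g/(2*(1 + g))) = 2 + (-g - g/(2*(1 + g))) = 2 - g - g/(2*(1 + g)))
19*z(7) + 109 = 19*((2 + (1/2)*7 - 1*7**2)/(1 + 7)) + 109 = 19*((2 + 7/2 - 1*49)/8) + 109 = 19*((2 + 7/2 - 49)/8) + 109 = 19*((1/8)*(-87/2)) + 109 = 19*(-87/16) + 109 = -1653/16 + 109 = 91/16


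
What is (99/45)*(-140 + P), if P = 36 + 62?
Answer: -462/5 ≈ -92.400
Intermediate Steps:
P = 98
(99/45)*(-140 + P) = (99/45)*(-140 + 98) = (99*(1/45))*(-42) = (11/5)*(-42) = -462/5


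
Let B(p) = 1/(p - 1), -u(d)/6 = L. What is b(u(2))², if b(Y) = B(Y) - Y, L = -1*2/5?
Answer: 3481/1225 ≈ 2.8416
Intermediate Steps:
L = -⅖ (L = -2*⅕ = -⅖ ≈ -0.40000)
u(d) = 12/5 (u(d) = -6*(-⅖) = 12/5)
B(p) = 1/(-1 + p)
b(Y) = 1/(-1 + Y) - Y
b(u(2))² = ((1 - 1*12/5*(-1 + 12/5))/(-1 + 12/5))² = ((1 - 1*12/5*7/5)/(7/5))² = (5*(1 - 84/25)/7)² = ((5/7)*(-59/25))² = (-59/35)² = 3481/1225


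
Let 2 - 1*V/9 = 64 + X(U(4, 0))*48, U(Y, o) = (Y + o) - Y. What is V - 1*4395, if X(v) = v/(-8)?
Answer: -4953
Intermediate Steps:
U(Y, o) = o
X(v) = -v/8 (X(v) = v*(-⅛) = -v/8)
V = -558 (V = 18 - 9*(64 - ⅛*0*48) = 18 - 9*(64 + 0*48) = 18 - 9*(64 + 0) = 18 - 9*64 = 18 - 576 = -558)
V - 1*4395 = -558 - 1*4395 = -558 - 4395 = -4953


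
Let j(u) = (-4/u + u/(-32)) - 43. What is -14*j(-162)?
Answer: 343945/648 ≈ 530.78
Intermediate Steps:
j(u) = -43 - 4/u - u/32 (j(u) = (-4/u + u*(-1/32)) - 43 = (-4/u - u/32) - 43 = -43 - 4/u - u/32)
-14*j(-162) = -14*(-43 - 4/(-162) - 1/32*(-162)) = -14*(-43 - 4*(-1/162) + 81/16) = -14*(-43 + 2/81 + 81/16) = -14*(-49135/1296) = 343945/648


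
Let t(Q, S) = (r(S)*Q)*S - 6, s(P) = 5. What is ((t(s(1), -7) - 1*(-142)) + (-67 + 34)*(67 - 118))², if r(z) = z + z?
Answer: 5331481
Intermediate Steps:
r(z) = 2*z
t(Q, S) = -6 + 2*Q*S² (t(Q, S) = ((2*S)*Q)*S - 6 = (2*Q*S)*S - 6 = 2*Q*S² - 6 = -6 + 2*Q*S²)
((t(s(1), -7) - 1*(-142)) + (-67 + 34)*(67 - 118))² = (((-6 + 2*5*(-7)²) - 1*(-142)) + (-67 + 34)*(67 - 118))² = (((-6 + 2*5*49) + 142) - 33*(-51))² = (((-6 + 490) + 142) + 1683)² = ((484 + 142) + 1683)² = (626 + 1683)² = 2309² = 5331481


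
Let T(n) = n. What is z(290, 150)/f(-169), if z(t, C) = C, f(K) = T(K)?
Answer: -150/169 ≈ -0.88757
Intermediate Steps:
f(K) = K
z(290, 150)/f(-169) = 150/(-169) = 150*(-1/169) = -150/169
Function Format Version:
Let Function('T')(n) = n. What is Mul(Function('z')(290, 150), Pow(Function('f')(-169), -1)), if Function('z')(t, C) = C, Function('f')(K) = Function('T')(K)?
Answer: Rational(-150, 169) ≈ -0.88757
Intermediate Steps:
Function('f')(K) = K
Mul(Function('z')(290, 150), Pow(Function('f')(-169), -1)) = Mul(150, Pow(-169, -1)) = Mul(150, Rational(-1, 169)) = Rational(-150, 169)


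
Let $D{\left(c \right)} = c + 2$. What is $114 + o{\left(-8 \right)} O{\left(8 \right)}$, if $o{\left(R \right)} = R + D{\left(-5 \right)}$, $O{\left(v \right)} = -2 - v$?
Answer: $224$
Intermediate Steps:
$D{\left(c \right)} = 2 + c$
$o{\left(R \right)} = -3 + R$ ($o{\left(R \right)} = R + \left(2 - 5\right) = R - 3 = -3 + R$)
$114 + o{\left(-8 \right)} O{\left(8 \right)} = 114 + \left(-3 - 8\right) \left(-2 - 8\right) = 114 - 11 \left(-2 - 8\right) = 114 - -110 = 114 + 110 = 224$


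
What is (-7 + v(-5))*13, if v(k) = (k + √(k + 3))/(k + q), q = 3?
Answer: -117/2 - 13*I*√2/2 ≈ -58.5 - 9.1924*I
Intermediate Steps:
v(k) = (k + √(3 + k))/(3 + k) (v(k) = (k + √(k + 3))/(k + 3) = (k + √(3 + k))/(3 + k))
(-7 + v(-5))*13 = (-7 + (-5 + √(3 - 5))/(3 - 5))*13 = (-7 + (-5 + √(-2))/(-2))*13 = (-7 - (-5 + I*√2)/2)*13 = (-7 + (5/2 - I*√2/2))*13 = (-9/2 - I*√2/2)*13 = -117/2 - 13*I*√2/2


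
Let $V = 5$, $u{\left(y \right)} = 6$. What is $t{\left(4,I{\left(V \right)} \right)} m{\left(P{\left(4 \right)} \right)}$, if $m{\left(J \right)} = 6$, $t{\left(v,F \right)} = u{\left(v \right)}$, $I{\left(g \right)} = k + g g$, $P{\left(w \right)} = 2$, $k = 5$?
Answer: $36$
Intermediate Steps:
$I{\left(g \right)} = 5 + g^{2}$ ($I{\left(g \right)} = 5 + g g = 5 + g^{2}$)
$t{\left(v,F \right)} = 6$
$t{\left(4,I{\left(V \right)} \right)} m{\left(P{\left(4 \right)} \right)} = 6 \cdot 6 = 36$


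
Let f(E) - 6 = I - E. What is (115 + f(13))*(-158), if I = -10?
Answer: -15484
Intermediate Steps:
f(E) = -4 - E (f(E) = 6 + (-10 - E) = -4 - E)
(115 + f(13))*(-158) = (115 + (-4 - 1*13))*(-158) = (115 + (-4 - 13))*(-158) = (115 - 17)*(-158) = 98*(-158) = -15484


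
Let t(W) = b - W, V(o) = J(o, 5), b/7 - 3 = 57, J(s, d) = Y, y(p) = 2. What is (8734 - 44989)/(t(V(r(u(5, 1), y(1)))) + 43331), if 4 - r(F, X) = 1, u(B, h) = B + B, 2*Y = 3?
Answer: -72510/87499 ≈ -0.82870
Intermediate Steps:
Y = 3/2 (Y = (½)*3 = 3/2 ≈ 1.5000)
J(s, d) = 3/2
b = 420 (b = 21 + 7*57 = 21 + 399 = 420)
u(B, h) = 2*B
r(F, X) = 3 (r(F, X) = 4 - 1*1 = 4 - 1 = 3)
V(o) = 3/2
t(W) = 420 - W
(8734 - 44989)/(t(V(r(u(5, 1), y(1)))) + 43331) = (8734 - 44989)/((420 - 1*3/2) + 43331) = -36255/((420 - 3/2) + 43331) = -36255/(837/2 + 43331) = -36255/87499/2 = -36255*2/87499 = -72510/87499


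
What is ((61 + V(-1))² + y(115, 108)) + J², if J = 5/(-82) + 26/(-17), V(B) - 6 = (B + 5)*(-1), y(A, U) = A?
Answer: 7941090913/1943236 ≈ 4086.5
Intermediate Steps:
V(B) = 1 - B (V(B) = 6 + (B + 5)*(-1) = 6 + (5 + B)*(-1) = 6 + (-5 - B) = 1 - B)
J = -2217/1394 (J = 5*(-1/82) + 26*(-1/17) = -5/82 - 26/17 = -2217/1394 ≈ -1.5904)
((61 + V(-1))² + y(115, 108)) + J² = ((61 + (1 - 1*(-1)))² + 115) + (-2217/1394)² = ((61 + (1 + 1))² + 115) + 4915089/1943236 = ((61 + 2)² + 115) + 4915089/1943236 = (63² + 115) + 4915089/1943236 = (3969 + 115) + 4915089/1943236 = 4084 + 4915089/1943236 = 7941090913/1943236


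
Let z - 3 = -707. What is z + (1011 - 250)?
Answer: 57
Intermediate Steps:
z = -704 (z = 3 - 707 = -704)
z + (1011 - 250) = -704 + (1011 - 250) = -704 + 761 = 57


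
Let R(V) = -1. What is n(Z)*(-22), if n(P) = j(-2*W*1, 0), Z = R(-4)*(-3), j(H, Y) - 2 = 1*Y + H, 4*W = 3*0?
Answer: -44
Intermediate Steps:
W = 0 (W = (3*0)/4 = (¼)*0 = 0)
j(H, Y) = 2 + H + Y (j(H, Y) = 2 + (1*Y + H) = 2 + (Y + H) = 2 + (H + Y) = 2 + H + Y)
Z = 3 (Z = -1*(-3) = 3)
n(P) = 2 (n(P) = 2 - 2*0*1 + 0 = 2 + 0*1 + 0 = 2 + 0 + 0 = 2)
n(Z)*(-22) = 2*(-22) = -44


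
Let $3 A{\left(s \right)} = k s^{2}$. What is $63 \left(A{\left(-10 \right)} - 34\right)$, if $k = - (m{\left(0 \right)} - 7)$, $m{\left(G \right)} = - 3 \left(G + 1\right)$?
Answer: $18858$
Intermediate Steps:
$m{\left(G \right)} = -3 - 3 G$ ($m{\left(G \right)} = - 3 \left(1 + G\right) = -3 - 3 G$)
$k = 10$ ($k = - (\left(-3 - 0\right) - 7) = - (\left(-3 + 0\right) - 7) = - (-3 - 7) = \left(-1\right) \left(-10\right) = 10$)
$A{\left(s \right)} = \frac{10 s^{2}}{3}$
$63 \left(A{\left(-10 \right)} - 34\right) = 63 \left(\frac{10 \left(-10\right)^{2}}{3} - 34\right) = 63 \left(\frac{10}{3} \cdot 100 - 34\right) = 63 \left(\frac{1000}{3} - 34\right) = 63 \cdot \frac{898}{3} = 18858$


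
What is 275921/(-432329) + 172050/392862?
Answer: -5669445242/28307605933 ≈ -0.20028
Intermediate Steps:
275921/(-432329) + 172050/392862 = 275921*(-1/432329) + 172050*(1/392862) = -275921/432329 + 28675/65477 = -5669445242/28307605933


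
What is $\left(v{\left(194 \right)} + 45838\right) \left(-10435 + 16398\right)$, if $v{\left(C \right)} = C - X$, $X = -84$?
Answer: $274989708$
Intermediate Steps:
$v{\left(C \right)} = 84 + C$ ($v{\left(C \right)} = C - -84 = C + 84 = 84 + C$)
$\left(v{\left(194 \right)} + 45838\right) \left(-10435 + 16398\right) = \left(\left(84 + 194\right) + 45838\right) \left(-10435 + 16398\right) = \left(278 + 45838\right) 5963 = 46116 \cdot 5963 = 274989708$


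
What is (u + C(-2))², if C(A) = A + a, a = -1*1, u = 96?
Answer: 8649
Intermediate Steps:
a = -1
C(A) = -1 + A (C(A) = A - 1 = -1 + A)
(u + C(-2))² = (96 + (-1 - 2))² = (96 - 3)² = 93² = 8649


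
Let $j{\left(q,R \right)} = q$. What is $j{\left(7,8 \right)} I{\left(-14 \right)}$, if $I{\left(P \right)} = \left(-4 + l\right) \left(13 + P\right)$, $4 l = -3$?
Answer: $\frac{133}{4} \approx 33.25$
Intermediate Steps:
$l = - \frac{3}{4}$ ($l = \frac{1}{4} \left(-3\right) = - \frac{3}{4} \approx -0.75$)
$I{\left(P \right)} = - \frac{247}{4} - \frac{19 P}{4}$ ($I{\left(P \right)} = \left(-4 - \frac{3}{4}\right) \left(13 + P\right) = - \frac{19 \left(13 + P\right)}{4} = - \frac{247}{4} - \frac{19 P}{4}$)
$j{\left(7,8 \right)} I{\left(-14 \right)} = 7 \left(- \frac{247}{4} - - \frac{133}{2}\right) = 7 \left(- \frac{247}{4} + \frac{133}{2}\right) = 7 \cdot \frac{19}{4} = \frac{133}{4}$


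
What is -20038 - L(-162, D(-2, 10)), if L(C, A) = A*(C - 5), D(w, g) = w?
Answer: -20372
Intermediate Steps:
L(C, A) = A*(-5 + C)
-20038 - L(-162, D(-2, 10)) = -20038 - (-2)*(-5 - 162) = -20038 - (-2)*(-167) = -20038 - 1*334 = -20038 - 334 = -20372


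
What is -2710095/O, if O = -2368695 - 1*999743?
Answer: 2710095/3368438 ≈ 0.80455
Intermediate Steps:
O = -3368438 (O = -2368695 - 999743 = -3368438)
-2710095/O = -2710095/(-3368438) = -2710095*(-1/3368438) = 2710095/3368438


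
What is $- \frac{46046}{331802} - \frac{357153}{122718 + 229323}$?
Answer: $- \frac{22452359932}{19467984647} \approx -1.1533$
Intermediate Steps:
$- \frac{46046}{331802} - \frac{357153}{122718 + 229323} = \left(-46046\right) \frac{1}{331802} - \frac{357153}{352041} = - \frac{23023}{165901} - \frac{119051}{117347} = - \frac{22452359932}{19467984647}$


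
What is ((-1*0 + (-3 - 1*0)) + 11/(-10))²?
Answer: 1681/100 ≈ 16.810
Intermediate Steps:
((-1*0 + (-3 - 1*0)) + 11/(-10))² = ((0 + (-3 + 0)) + 11*(-⅒))² = ((0 - 3) - 11/10)² = (-3 - 11/10)² = (-41/10)² = 1681/100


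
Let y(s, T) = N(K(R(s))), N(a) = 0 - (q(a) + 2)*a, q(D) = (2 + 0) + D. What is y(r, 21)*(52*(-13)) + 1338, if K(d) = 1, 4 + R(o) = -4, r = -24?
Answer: 4718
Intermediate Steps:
R(o) = -8 (R(o) = -4 - 4 = -8)
q(D) = 2 + D
N(a) = -a*(4 + a) (N(a) = 0 - ((2 + a) + 2)*a = 0 - (4 + a)*a = 0 - a*(4 + a) = -a*(4 + a))
y(s, T) = -5 (y(s, T) = -1*1*(4 + 1) = -1*1*5 = -5)
y(r, 21)*(52*(-13)) + 1338 = -260*(-13) + 1338 = -5*(-676) + 1338 = 3380 + 1338 = 4718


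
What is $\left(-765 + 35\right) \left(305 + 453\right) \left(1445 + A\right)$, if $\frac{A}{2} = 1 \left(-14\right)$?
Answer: $-784082780$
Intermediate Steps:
$A = -28$ ($A = 2 \cdot 1 \left(-14\right) = 2 \left(-14\right) = -28$)
$\left(-765 + 35\right) \left(305 + 453\right) \left(1445 + A\right) = \left(-765 + 35\right) \left(305 + 453\right) \left(1445 - 28\right) = \left(-730\right) 758 \cdot 1417 = \left(-553340\right) 1417 = -784082780$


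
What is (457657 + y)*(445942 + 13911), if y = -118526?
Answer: 155950407743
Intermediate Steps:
(457657 + y)*(445942 + 13911) = (457657 - 118526)*(445942 + 13911) = 339131*459853 = 155950407743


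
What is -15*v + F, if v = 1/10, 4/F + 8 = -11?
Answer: -65/38 ≈ -1.7105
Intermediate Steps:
F = -4/19 (F = 4/(-8 - 11) = 4/(-19) = 4*(-1/19) = -4/19 ≈ -0.21053)
v = 1/10 ≈ 0.10000
-15*v + F = -15*1/10 - 4/19 = -3/2 - 4/19 = -65/38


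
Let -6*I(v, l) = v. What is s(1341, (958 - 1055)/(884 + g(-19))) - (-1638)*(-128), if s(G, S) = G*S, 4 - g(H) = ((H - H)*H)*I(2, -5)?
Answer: -62103903/296 ≈ -2.0981e+5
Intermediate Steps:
I(v, l) = -v/6
g(H) = 4 (g(H) = 4 - (H - H)*H*(-1/6*2) = 4 - 0*H*(-1)/3 = 4 - 0*(-1)/3 = 4 - 1*0 = 4 + 0 = 4)
s(1341, (958 - 1055)/(884 + g(-19))) - (-1638)*(-128) = 1341*((958 - 1055)/(884 + 4)) - (-1638)*(-128) = 1341*(-97/888) - 1*209664 = 1341*(-97*1/888) - 209664 = 1341*(-97/888) - 209664 = -43359/296 - 209664 = -62103903/296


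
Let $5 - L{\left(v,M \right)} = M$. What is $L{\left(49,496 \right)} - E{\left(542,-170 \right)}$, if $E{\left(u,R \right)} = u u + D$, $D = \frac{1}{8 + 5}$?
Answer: $- \frac{3825316}{13} \approx -2.9426 \cdot 10^{5}$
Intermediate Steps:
$D = \frac{1}{13} \approx 0.076923$
$L{\left(v,M \right)} = 5 - M$
$E{\left(u,R \right)} = \frac{1}{13} + u^{2}$ ($E{\left(u,R \right)} = u u + \frac{1}{13} = u^{2} + \frac{1}{13} = \frac{1}{13} + u^{2}$)
$L{\left(49,496 \right)} - E{\left(542,-170 \right)} = \left(5 - 496\right) - \left(\frac{1}{13} + 542^{2}\right) = \left(5 - 496\right) - \left(\frac{1}{13} + 293764\right) = -491 - \frac{3818933}{13} = - \frac{3825316}{13}$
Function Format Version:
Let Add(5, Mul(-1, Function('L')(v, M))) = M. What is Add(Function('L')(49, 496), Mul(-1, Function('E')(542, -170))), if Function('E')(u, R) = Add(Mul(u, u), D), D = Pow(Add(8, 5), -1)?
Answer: Rational(-3825316, 13) ≈ -2.9426e+5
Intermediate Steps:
D = Rational(1, 13) (D = Pow(13, -1) = Rational(1, 13) ≈ 0.076923)
Function('L')(v, M) = Add(5, Mul(-1, M))
Function('E')(u, R) = Add(Rational(1, 13), Pow(u, 2)) (Function('E')(u, R) = Add(Mul(u, u), Rational(1, 13)) = Add(Pow(u, 2), Rational(1, 13)) = Add(Rational(1, 13), Pow(u, 2)))
Add(Function('L')(49, 496), Mul(-1, Function('E')(542, -170))) = Add(Add(5, Mul(-1, 496)), Mul(-1, Add(Rational(1, 13), Pow(542, 2)))) = Add(Add(5, -496), Mul(-1, Add(Rational(1, 13), 293764))) = Add(-491, Mul(-1, Rational(3818933, 13))) = Add(-491, Rational(-3818933, 13)) = Rational(-3825316, 13)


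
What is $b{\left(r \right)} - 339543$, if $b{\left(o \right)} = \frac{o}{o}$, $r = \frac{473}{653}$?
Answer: $-339542$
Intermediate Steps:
$r = \frac{473}{653}$ ($r = 473 \cdot \frac{1}{653} = \frac{473}{653} \approx 0.72435$)
$b{\left(o \right)} = 1$
$b{\left(r \right)} - 339543 = 1 - 339543 = -339542$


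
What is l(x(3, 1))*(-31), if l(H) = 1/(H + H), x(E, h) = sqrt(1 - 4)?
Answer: 31*I*sqrt(3)/6 ≈ 8.9489*I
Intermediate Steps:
x(E, h) = I*sqrt(3) (x(E, h) = sqrt(-3) = I*sqrt(3))
l(H) = 1/(2*H)
l(x(3, 1))*(-31) = (1/(2*((I*sqrt(3)))))*(-31) = ((-I*sqrt(3)/3)/2)*(-31) = -I*sqrt(3)/6*(-31) = 31*I*sqrt(3)/6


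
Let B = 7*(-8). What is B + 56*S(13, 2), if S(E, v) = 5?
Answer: 224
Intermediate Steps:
B = -56
B + 56*S(13, 2) = -56 + 56*5 = -56 + 280 = 224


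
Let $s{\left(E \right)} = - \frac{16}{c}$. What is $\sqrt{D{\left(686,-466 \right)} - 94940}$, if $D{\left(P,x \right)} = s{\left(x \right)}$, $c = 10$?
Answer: $\frac{2 i \sqrt{593385}}{5} \approx 308.13 i$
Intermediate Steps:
$s{\left(E \right)} = - \frac{8}{5}$ ($s{\left(E \right)} = - \frac{16}{10} = \left(-16\right) \frac{1}{10} = - \frac{8}{5}$)
$D{\left(P,x \right)} = - \frac{8}{5}$
$\sqrt{D{\left(686,-466 \right)} - 94940} = \sqrt{- \frac{8}{5} - 94940} = \sqrt{- \frac{474708}{5}} = \frac{2 i \sqrt{593385}}{5}$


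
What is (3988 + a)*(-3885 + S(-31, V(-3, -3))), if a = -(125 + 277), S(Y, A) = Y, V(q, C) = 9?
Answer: -14042776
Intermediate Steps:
a = -402 (a = -1*402 = -402)
(3988 + a)*(-3885 + S(-31, V(-3, -3))) = (3988 - 402)*(-3885 - 31) = 3586*(-3916) = -14042776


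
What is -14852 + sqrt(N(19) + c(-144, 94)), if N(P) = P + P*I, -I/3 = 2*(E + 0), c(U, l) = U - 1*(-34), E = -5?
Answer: -14852 + sqrt(479) ≈ -14830.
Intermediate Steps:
c(U, l) = 34 + U (c(U, l) = U + 34 = 34 + U)
I = 30 (I = -6*(-5 + 0) = -6*(-5) = -3*(-10) = 30)
N(P) = 31*P (N(P) = P + P*30 = P + 30*P = 31*P)
-14852 + sqrt(N(19) + c(-144, 94)) = -14852 + sqrt(31*19 + (34 - 144)) = -14852 + sqrt(589 - 110) = -14852 + sqrt(479)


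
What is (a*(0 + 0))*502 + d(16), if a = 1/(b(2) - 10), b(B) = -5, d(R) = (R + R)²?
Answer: 1024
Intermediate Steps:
d(R) = 4*R² (d(R) = (2*R)² = 4*R²)
a = -1/15 (a = 1/(-5 - 10) = 1/(-15) = -1/15 ≈ -0.066667)
(a*(0 + 0))*502 + d(16) = -(0 + 0)/15*502 + 4*16² = -1/15*0*502 + 4*256 = 0*502 + 1024 = 0 + 1024 = 1024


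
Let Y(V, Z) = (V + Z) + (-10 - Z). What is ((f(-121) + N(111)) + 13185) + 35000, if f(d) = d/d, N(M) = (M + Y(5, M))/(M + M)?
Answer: 5348699/111 ≈ 48187.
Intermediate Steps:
Y(V, Z) = -10 + V
N(M) = (-5 + M)/(2*M) (N(M) = (M + (-10 + 5))/(M + M) = (M - 5)/((2*M)) = (-5 + M)*(1/(2*M)) = (-5 + M)/(2*M))
f(d) = 1
((f(-121) + N(111)) + 13185) + 35000 = ((1 + (½)*(-5 + 111)/111) + 13185) + 35000 = ((1 + (½)*(1/111)*106) + 13185) + 35000 = ((1 + 53/111) + 13185) + 35000 = (164/111 + 13185) + 35000 = 1463699/111 + 35000 = 5348699/111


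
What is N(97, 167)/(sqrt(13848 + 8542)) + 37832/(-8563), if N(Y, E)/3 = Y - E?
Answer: -37832/8563 - 21*sqrt(22390)/2239 ≈ -5.8215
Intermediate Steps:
N(Y, E) = -3*E + 3*Y (N(Y, E) = 3*(Y - E) = -3*E + 3*Y)
N(97, 167)/(sqrt(13848 + 8542)) + 37832/(-8563) = (-3*167 + 3*97)/(sqrt(13848 + 8542)) + 37832/(-8563) = (-501 + 291)/(sqrt(22390)) + 37832*(-1/8563) = -21*sqrt(22390)/2239 - 37832/8563 = -37832/8563 - 21*sqrt(22390)/2239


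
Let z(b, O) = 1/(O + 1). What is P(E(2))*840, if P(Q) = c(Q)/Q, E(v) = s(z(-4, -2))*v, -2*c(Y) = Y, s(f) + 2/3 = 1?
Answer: -420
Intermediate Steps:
z(b, O) = 1/(1 + O)
s(f) = 1/3 (s(f) = -2/3 + 1 = 1/3)
c(Y) = -Y/2
E(v) = v/3
P(Q) = -1/2 (P(Q) = (-Q/2)/Q = -1/2)
P(E(2))*840 = -1/2*840 = -420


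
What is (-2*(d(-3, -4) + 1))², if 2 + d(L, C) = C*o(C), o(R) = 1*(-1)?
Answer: 36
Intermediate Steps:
o(R) = -1
d(L, C) = -2 - C (d(L, C) = -2 + C*(-1) = -2 - C)
(-2*(d(-3, -4) + 1))² = (-2*((-2 - 1*(-4)) + 1))² = (-2*((-2 + 4) + 1))² = (-2*(2 + 1))² = (-2*3)² = (-6)² = 36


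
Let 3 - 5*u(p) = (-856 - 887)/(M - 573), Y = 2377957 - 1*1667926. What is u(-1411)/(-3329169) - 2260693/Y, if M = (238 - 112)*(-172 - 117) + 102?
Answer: -154224985626269333/48438472038614175 ≈ -3.1839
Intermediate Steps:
Y = 710031 (Y = 2377957 - 1667926 = 710031)
M = -36312 (M = 126*(-289) + 102 = -36414 + 102 = -36312)
u(p) = 36304/61475 (u(p) = ⅗ - (-856 - 887)/(5*(-36312 - 573)) = ⅗ - (-1743)/(5*(-36885)) = ⅗ - (-1743)*(-1)/(5*36885) = ⅗ - ⅕*581/12295 = ⅗ - 581/61475 = 36304/61475)
u(-1411)/(-3329169) - 2260693/Y = (36304/61475)/(-3329169) - 2260693/710031 = (36304/61475)*(-1/3329169) - 2260693*1/710031 = -36304/204660664275 - 2260693/710031 = -154224985626269333/48438472038614175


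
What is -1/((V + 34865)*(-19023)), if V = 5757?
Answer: 1/772752306 ≈ 1.2941e-9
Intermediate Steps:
-1/((V + 34865)*(-19023)) = -1/((5757 + 34865)*(-19023)) = -(-1)/(40622*19023) = -1*(-1/772752306) = 1/772752306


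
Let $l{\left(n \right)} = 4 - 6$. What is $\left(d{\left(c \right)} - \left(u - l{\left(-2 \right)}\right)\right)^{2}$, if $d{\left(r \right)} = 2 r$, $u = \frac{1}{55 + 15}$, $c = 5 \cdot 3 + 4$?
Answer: $\frac{6345361}{4900} \approx 1295.0$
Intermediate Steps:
$l{\left(n \right)} = -2$ ($l{\left(n \right)} = 4 - 6 = -2$)
$c = 19$ ($c = 15 + 4 = 19$)
$u = \frac{1}{70} \approx 0.014286$
$\left(d{\left(c \right)} - \left(u - l{\left(-2 \right)}\right)\right)^{2} = \left(2 \cdot 19 - \frac{141}{70}\right)^{2} = \left(38 - \frac{141}{70}\right)^{2} = \left(\frac{2519}{70}\right)^{2} = \frac{6345361}{4900}$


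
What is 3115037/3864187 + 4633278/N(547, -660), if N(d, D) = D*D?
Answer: 3210127122031/280539976200 ≈ 11.443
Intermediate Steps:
N(d, D) = D²
3115037/3864187 + 4633278/N(547, -660) = 3115037/3864187 + 4633278/((-660)²) = 3115037*(1/3864187) + 4633278/435600 = 3115037/3864187 + 4633278*(1/435600) = 3115037/3864187 + 772213/72600 = 3210127122031/280539976200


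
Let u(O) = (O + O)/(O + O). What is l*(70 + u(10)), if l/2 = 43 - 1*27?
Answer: 2272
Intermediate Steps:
l = 32 (l = 2*(43 - 1*27) = 2*(43 - 27) = 2*16 = 32)
u(O) = 1 (u(O) = (2*O)/((2*O)) = (2*O)*(1/(2*O)) = 1)
l*(70 + u(10)) = 32*(70 + 1) = 32*71 = 2272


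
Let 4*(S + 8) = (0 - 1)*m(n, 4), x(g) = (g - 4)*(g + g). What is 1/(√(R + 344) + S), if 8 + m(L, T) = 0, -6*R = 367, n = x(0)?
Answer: 36/1481 + √10182/1481 ≈ 0.092442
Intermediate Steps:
x(g) = 2*g*(-4 + g) (x(g) = (-4 + g)*(2*g) = 2*g*(-4 + g))
n = 0 (n = 2*0*(-4 + 0) = 2*0*(-4) = 0)
R = -367/6 (R = -⅙*367 = -367/6 ≈ -61.167)
m(L, T) = -8 (m(L, T) = -8 + 0 = -8)
S = -6 (S = -8 + ((0 - 1)*(-8))/4 = -8 + (-1*(-8))/4 = -8 + (¼)*8 = -8 + 2 = -6)
1/(√(R + 344) + S) = 1/(√(-367/6 + 344) - 6) = 1/(√(1697/6) - 6) = 1/(√10182/6 - 6) = 1/(-6 + √10182/6)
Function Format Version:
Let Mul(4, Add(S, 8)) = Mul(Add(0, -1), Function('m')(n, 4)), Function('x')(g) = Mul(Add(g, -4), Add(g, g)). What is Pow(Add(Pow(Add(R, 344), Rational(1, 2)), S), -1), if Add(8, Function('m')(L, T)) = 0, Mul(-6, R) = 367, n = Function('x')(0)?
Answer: Add(Rational(36, 1481), Mul(Rational(1, 1481), Pow(10182, Rational(1, 2)))) ≈ 0.092442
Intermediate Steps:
Function('x')(g) = Mul(2, g, Add(-4, g)) (Function('x')(g) = Mul(Add(-4, g), Mul(2, g)) = Mul(2, g, Add(-4, g)))
n = 0 (n = Mul(2, 0, Add(-4, 0)) = Mul(2, 0, -4) = 0)
R = Rational(-367, 6) (R = Mul(Rational(-1, 6), 367) = Rational(-367, 6) ≈ -61.167)
Function('m')(L, T) = -8 (Function('m')(L, T) = Add(-8, 0) = -8)
S = -6 (S = Add(-8, Mul(Rational(1, 4), Mul(Add(0, -1), -8))) = Add(-8, Mul(Rational(1, 4), Mul(-1, -8))) = Add(-8, Mul(Rational(1, 4), 8)) = Add(-8, 2) = -6)
Pow(Add(Pow(Add(R, 344), Rational(1, 2)), S), -1) = Pow(Add(Pow(Add(Rational(-367, 6), 344), Rational(1, 2)), -6), -1) = Pow(Add(Pow(Rational(1697, 6), Rational(1, 2)), -6), -1) = Pow(Add(Mul(Rational(1, 6), Pow(10182, Rational(1, 2))), -6), -1) = Pow(Add(-6, Mul(Rational(1, 6), Pow(10182, Rational(1, 2)))), -1)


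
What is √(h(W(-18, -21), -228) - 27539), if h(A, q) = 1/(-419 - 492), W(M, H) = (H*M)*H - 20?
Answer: I*√22855195330/911 ≈ 165.95*I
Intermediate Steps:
W(M, H) = -20 + M*H² (W(M, H) = M*H² - 20 = -20 + M*H²)
h(A, q) = -1/911 (h(A, q) = 1/(-911) = -1/911)
√(h(W(-18, -21), -228) - 27539) = √(-1/911 - 27539) = √(-25088030/911) = I*√22855195330/911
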